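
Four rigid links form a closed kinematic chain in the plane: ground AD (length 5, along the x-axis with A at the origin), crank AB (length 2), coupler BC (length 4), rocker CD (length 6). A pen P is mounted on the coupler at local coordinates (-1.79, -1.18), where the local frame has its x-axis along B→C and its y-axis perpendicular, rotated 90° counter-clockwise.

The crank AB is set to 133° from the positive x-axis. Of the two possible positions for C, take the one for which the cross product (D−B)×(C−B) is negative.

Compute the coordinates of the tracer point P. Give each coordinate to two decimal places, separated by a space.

-2.91 2.95

A=(0,0), D=(5.00,0)
B = A + 2.00·(cos133°, sin133°) = (-1.3640, 1.4627)
|BD| = 6.5299
circle(B,4.00) ∩ circle(D,6.00): a=1.7336, h=3.6048
  candidates: C₊=(1.1330,4.5876) cross=23.539; C₋=(-0.4820,-2.4388) cross=-23.539
  mode - wants cross < 0 → take C=(-0.4820,-2.4388) (cross=-23.539)
ex = (C−B)/|BC| = (0.2205,-0.9754); ey = (0.9754,0.2205)
P = B + -1.79·ex + -1.18·ey = (-2.9097,2.9485)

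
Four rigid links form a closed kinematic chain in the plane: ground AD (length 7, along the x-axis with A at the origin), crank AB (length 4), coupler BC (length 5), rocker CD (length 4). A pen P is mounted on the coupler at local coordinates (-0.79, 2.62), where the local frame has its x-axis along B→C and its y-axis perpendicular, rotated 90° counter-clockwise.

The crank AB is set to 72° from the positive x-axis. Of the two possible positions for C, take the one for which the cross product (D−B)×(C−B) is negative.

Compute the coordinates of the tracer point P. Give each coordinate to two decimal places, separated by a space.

3.38 5.51

A=(0,0), D=(7.00,0)
B = A + 4.00·(cos72°, sin72°) = (1.2361, 3.8042)
|BD| = 6.9062
circle(B,5.00) ∩ circle(D,4.00): a=4.1047, h=2.8551
  candidates: C₊=(6.2346,3.9261) cross=19.718; C₋=(3.0891,-0.8397) cross=-19.718
  mode - wants cross < 0 → take C=(3.0891,-0.8397) (cross=-19.718)
ex = (C−B)/|BC| = (0.3706,-0.9288); ey = (0.9288,0.3706)
P = B + -0.79·ex + 2.62·ey = (3.3767,5.5090)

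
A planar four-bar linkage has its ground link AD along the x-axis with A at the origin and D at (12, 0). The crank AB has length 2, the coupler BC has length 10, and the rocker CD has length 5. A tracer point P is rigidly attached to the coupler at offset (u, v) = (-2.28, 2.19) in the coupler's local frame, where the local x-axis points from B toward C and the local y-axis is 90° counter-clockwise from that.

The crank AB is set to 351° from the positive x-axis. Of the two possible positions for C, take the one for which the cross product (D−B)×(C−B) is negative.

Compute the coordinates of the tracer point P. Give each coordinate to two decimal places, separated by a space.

A=(0,0), D=(12.00,0)
B = A + 2.00·(cos351°, sin351°) = (1.9754, -0.3129)
|BD| = 10.0295
circle(B,10.00) ∩ circle(D,5.00): a=8.7537, h=4.8345
  candidates: C₊=(10.5740,4.7923) cross=48.488; C₋=(10.8756,-4.8719) cross=-48.488
  mode - wants cross < 0 → take C=(10.8756,-4.8719) (cross=-48.488)
ex = (C−B)/|BC| = (0.8900,-0.4559); ey = (0.4559,0.8900)
P = B + -2.28·ex + 2.19·ey = (0.9446,2.6758)

0.94 2.68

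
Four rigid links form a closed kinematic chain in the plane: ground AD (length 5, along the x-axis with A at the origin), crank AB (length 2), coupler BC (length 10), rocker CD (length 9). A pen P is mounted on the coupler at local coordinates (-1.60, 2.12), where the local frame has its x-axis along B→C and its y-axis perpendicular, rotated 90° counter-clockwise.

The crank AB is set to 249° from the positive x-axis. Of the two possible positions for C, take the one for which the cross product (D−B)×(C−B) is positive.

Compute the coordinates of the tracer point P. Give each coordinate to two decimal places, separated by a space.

-3.07 -3.11

A=(0,0), D=(5.00,0)
B = A + 2.00·(cos249°, sin249°) = (-0.7167, -1.8672)
|BD| = 6.0139
circle(B,10.00) ∩ circle(D,9.00): a=4.5866, h=8.8861
  candidates: C₊=(0.8843,8.0038) cross=53.440; C₋=(6.4021,-8.8901) cross=-53.440
  mode + wants cross > 0 → take C=(0.8843,8.0038) (cross=53.440)
ex = (C−B)/|BC| = (0.1601,0.9871); ey = (-0.9871,0.1601)
P = B + -1.60·ex + 2.12·ey = (-3.0656,-3.1071)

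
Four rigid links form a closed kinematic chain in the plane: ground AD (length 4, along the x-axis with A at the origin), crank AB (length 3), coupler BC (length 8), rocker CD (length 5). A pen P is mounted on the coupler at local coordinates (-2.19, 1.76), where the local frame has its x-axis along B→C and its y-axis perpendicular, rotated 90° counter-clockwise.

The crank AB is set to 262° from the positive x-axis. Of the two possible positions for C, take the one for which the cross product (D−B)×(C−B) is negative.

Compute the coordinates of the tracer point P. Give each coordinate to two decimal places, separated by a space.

-2.48 -1.07

A=(0,0), D=(4.00,0)
B = A + 3.00·(cos262°, sin262°) = (-0.4175, -2.9708)
|BD| = 5.3235
circle(B,8.00) ∩ circle(D,5.00): a=6.3247, h=4.8987
  candidates: C₊=(2.0971,4.6237) cross=26.079; C₋=(7.5645,-3.5063) cross=-26.079
  mode - wants cross < 0 → take C=(7.5645,-3.5063) (cross=-26.079)
ex = (C−B)/|BC| = (0.9978,-0.0669); ey = (0.0669,0.9978)
P = B + -2.19·ex + 1.76·ey = (-2.4848,-1.0682)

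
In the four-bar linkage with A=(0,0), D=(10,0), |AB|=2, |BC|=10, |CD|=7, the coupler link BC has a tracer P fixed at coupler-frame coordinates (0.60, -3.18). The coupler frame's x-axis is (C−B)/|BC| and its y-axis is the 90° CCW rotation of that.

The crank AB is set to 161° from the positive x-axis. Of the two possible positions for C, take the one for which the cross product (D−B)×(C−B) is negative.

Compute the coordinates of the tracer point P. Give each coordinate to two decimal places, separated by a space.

-3.43 -2.20

A=(0,0), D=(10.00,0)
B = A + 2.00·(cos161°, sin161°) = (-1.8910, 0.6511)
|BD| = 11.9089
circle(B,10.00) ∩ circle(D,7.00): a=8.0957, h=5.8702
  candidates: C₊=(6.5135,6.0700) cross=69.908; C₋=(5.8716,-5.6530) cross=-69.908
  mode - wants cross < 0 → take C=(5.8716,-5.6530) (cross=-69.908)
ex = (C−B)/|BC| = (0.7763,-0.6304); ey = (0.6304,0.7763)
P = B + 0.60·ex + -3.18·ey = (-3.4300,-2.1956)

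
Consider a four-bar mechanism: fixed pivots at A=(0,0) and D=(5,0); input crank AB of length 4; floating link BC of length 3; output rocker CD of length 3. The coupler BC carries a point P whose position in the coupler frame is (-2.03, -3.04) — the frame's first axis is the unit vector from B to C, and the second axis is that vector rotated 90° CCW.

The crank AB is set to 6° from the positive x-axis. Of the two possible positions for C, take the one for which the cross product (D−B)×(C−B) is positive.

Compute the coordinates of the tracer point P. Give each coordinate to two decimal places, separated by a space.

A=(0,0), D=(5.00,0)
B = A + 4.00·(cos6°, sin6°) = (3.9781, 0.4181)
|BD| = 1.1041
circle(B,3.00) ∩ circle(D,3.00): a=0.5521, h=2.9488
  candidates: C₊=(5.6057,2.9382) cross=3.256; C₋=(3.3724,-2.5201) cross=-3.256
  mode + wants cross > 0 → take C=(5.6057,2.9382) (cross=3.256)
ex = (C−B)/|BC| = (0.5425,0.8400); ey = (-0.8400,0.5425)
P = B + -2.03·ex + -3.04·ey = (5.4305,-2.9365)

5.43 -2.94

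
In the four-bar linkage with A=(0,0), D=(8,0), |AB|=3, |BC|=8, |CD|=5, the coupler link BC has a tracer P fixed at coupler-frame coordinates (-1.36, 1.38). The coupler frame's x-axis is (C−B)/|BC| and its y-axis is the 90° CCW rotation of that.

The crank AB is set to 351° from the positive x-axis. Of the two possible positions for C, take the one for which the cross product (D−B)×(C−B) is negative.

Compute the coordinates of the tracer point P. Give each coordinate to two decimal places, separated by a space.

A=(0,0), D=(8.00,0)
B = A + 3.00·(cos351°, sin351°) = (2.9631, -0.4693)
|BD| = 5.0588
circle(B,8.00) ∩ circle(D,5.00): a=6.3841, h=4.8212
  candidates: C₊=(8.8724,4.9233) cross=24.389; C₋=(9.7669,-4.6774) cross=-24.389
  mode - wants cross < 0 → take C=(9.7669,-4.6774) (cross=-24.389)
ex = (C−B)/|BC| = (0.8505,-0.5260); ey = (0.5260,0.8505)
P = B + -1.36·ex + 1.38·ey = (2.5323,1.4197)

2.53 1.42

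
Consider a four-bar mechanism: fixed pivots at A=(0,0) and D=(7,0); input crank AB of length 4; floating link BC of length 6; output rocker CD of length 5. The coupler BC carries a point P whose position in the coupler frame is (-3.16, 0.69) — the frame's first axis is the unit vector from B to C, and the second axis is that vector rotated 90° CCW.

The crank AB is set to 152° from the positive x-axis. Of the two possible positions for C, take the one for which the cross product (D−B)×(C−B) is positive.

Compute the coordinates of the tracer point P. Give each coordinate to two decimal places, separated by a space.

A=(0,0), D=(7.00,0)
B = A + 4.00·(cos152°, sin152°) = (-3.5318, 1.8779)
|BD| = 10.6979
circle(B,6.00) ∩ circle(D,5.00): a=5.8631, h=1.2745
  candidates: C₊=(2.4640,2.1034) cross=13.635; C₋=(2.0165,-0.4060) cross=-13.635
  mode + wants cross > 0 → take C=(2.4640,2.1034) (cross=13.635)
ex = (C−B)/|BC| = (0.9993,0.0376); ey = (-0.0376,0.9993)
P = B + -3.16·ex + 0.69·ey = (-6.7155,2.4486)

-6.72 2.45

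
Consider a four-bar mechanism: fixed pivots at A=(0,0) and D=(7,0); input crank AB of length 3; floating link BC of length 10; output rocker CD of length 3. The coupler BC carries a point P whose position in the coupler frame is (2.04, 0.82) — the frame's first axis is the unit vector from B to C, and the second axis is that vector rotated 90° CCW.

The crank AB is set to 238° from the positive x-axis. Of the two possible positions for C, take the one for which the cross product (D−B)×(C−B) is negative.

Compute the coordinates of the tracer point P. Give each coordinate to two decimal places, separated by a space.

0.46 -1.75

A=(0,0), D=(7.00,0)
B = A + 3.00·(cos238°, sin238°) = (-1.5898, -2.5441)
|BD| = 8.9586
circle(B,10.00) ∩ circle(D,3.00): a=9.5582, h=2.9395
  candidates: C₊=(6.7401,2.9887) cross=26.334; C₋=(8.4097,-2.6482) cross=-26.334
  mode - wants cross < 0 → take C=(8.4097,-2.6482) (cross=-26.334)
ex = (C−B)/|BC| = (0.9999,-0.0104); ey = (0.0104,0.9999)
P = B + 2.04·ex + 0.82·ey = (0.4587,-1.7454)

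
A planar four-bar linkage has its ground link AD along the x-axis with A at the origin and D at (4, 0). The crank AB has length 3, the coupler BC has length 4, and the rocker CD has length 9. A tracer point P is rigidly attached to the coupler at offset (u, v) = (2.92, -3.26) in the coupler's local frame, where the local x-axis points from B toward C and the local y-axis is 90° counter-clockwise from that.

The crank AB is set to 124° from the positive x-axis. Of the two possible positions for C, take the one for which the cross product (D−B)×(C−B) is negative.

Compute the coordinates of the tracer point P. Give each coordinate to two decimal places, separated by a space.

A=(0,0), D=(4.00,0)
B = A + 3.00·(cos124°, sin124°) = (-1.6776, 2.4871)
|BD| = 6.1984
circle(B,4.00) ∩ circle(D,9.00): a=-2.1440, h=3.3768
  candidates: C₊=(-2.2865,6.4405) cross=20.931; C₋=(-4.9964,0.2543) cross=-20.931
  mode - wants cross < 0 → take C=(-4.9964,0.2543) (cross=-20.931)
ex = (C−B)/|BC| = (-0.8297,-0.5582); ey = (0.5582,-0.8297)
P = B + 2.92·ex + -3.26·ey = (-5.9201,3.5620)

-5.92 3.56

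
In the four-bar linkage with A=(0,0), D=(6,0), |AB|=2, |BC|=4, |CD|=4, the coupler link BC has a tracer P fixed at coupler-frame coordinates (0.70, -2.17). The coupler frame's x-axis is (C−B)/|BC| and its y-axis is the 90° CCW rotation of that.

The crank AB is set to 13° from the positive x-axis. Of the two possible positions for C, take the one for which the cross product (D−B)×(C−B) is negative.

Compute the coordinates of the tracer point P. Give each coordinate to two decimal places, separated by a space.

0.26 -1.08

A=(0,0), D=(6.00,0)
B = A + 2.00·(cos13°, sin13°) = (1.9487, 0.4499)
|BD| = 4.0762
circle(B,4.00) ∩ circle(D,4.00): a=2.0381, h=3.4418
  candidates: C₊=(4.3543,3.6458) cross=14.029; C₋=(3.5945,-3.1959) cross=-14.029
  mode - wants cross < 0 → take C=(3.5945,-3.1959) (cross=-14.029)
ex = (C−B)/|BC| = (0.4114,-0.9114); ey = (0.9114,0.4114)
P = B + 0.70·ex + -2.17·ey = (0.2589,-1.0809)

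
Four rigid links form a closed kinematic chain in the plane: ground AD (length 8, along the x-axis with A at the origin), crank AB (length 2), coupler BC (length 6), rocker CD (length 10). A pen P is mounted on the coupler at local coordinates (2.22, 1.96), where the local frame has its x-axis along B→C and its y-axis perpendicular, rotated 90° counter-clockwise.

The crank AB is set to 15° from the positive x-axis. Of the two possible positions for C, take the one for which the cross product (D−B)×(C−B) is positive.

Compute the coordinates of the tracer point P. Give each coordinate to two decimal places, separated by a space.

-0.58 2.08

A=(0,0), D=(8.00,0)
B = A + 2.00·(cos15°, sin15°) = (1.9319, 0.5176)
|BD| = 6.0902
circle(B,6.00) ∩ circle(D,10.00): a=-2.2093, h=5.5785
  candidates: C₊=(0.2047,6.2637) cross=33.974; C₋=(-0.7436,-4.8529) cross=-33.974
  mode + wants cross > 0 → take C=(0.2047,6.2637) (cross=33.974)
ex = (C−B)/|BC| = (-0.2879,0.9577); ey = (-0.9577,-0.2879)
P = B + 2.22·ex + 1.96·ey = (-0.5842,2.0795)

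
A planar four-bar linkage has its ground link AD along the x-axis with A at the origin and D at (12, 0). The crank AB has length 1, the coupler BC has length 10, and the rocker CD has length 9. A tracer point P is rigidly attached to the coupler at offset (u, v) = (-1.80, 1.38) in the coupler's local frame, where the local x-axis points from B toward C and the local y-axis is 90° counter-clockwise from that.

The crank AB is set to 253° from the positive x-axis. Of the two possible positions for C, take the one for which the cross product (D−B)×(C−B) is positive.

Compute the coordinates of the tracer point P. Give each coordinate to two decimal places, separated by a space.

A=(0,0), D=(12.00,0)
B = A + 1.00·(cos253°, sin253°) = (-0.2924, -0.9563)
|BD| = 12.3295
circle(B,10.00) ∩ circle(D,9.00): a=6.9353, h=7.2043
  candidates: C₊=(6.0632,6.7642) cross=88.826; C₋=(7.1808,-7.6010) cross=-88.826
  mode + wants cross > 0 → take C=(6.0632,6.7642) (cross=88.826)
ex = (C−B)/|BC| = (0.6356,0.7721); ey = (-0.7721,0.6356)
P = B + -1.80·ex + 1.38·ey = (-2.5018,-1.4689)

-2.50 -1.47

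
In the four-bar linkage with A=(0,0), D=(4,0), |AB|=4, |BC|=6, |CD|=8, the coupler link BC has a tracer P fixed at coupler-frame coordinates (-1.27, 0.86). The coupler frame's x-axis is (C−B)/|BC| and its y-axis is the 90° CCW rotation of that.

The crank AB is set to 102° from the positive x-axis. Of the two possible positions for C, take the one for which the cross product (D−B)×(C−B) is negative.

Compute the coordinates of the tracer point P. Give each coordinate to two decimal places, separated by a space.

0.56 4.56

A=(0,0), D=(4.00,0)
B = A + 4.00·(cos102°, sin102°) = (-0.8316, 3.9126)
|BD| = 6.2172
circle(B,6.00) ∩ circle(D,8.00): a=0.8568, h=5.9385
  candidates: C₊=(3.5714,7.9885) cross=36.921; C₋=(-3.9031,-1.2417) cross=-36.921
  mode - wants cross < 0 → take C=(-3.9031,-1.2417) (cross=-36.921)
ex = (C−B)/|BC| = (-0.5119,-0.8590); ey = (0.8590,-0.5119)
P = B + -1.27·ex + 0.86·ey = (0.5572,4.5633)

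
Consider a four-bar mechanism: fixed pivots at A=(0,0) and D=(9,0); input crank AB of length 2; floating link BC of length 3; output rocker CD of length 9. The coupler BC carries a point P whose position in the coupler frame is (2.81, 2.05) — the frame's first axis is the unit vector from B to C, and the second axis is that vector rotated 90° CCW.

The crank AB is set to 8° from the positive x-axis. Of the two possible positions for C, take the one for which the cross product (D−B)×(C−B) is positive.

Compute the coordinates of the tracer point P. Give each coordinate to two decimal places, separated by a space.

-1.21 1.67

A=(0,0), D=(9.00,0)
B = A + 2.00·(cos8°, sin8°) = (1.9805, 0.2783)
|BD| = 7.0250
circle(B,3.00) ∩ circle(D,9.00): a=-1.6121, h=2.5301
  candidates: C₊=(0.4700,2.8703) cross=17.774; C₋=(0.2695,-2.1859) cross=-17.774
  mode + wants cross > 0 → take C=(0.4700,2.8703) (cross=17.774)
ex = (C−B)/|BC| = (-0.5035,0.8640); ey = (-0.8640,-0.5035)
P = B + 2.81·ex + 2.05·ey = (-1.2055,1.6739)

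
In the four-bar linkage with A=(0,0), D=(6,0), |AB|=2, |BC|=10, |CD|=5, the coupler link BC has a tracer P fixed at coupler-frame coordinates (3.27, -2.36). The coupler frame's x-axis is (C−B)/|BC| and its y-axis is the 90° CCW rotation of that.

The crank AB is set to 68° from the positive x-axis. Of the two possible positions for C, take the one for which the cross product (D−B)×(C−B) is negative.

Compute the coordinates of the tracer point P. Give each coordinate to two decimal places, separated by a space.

A=(0,0), D=(6.00,0)
B = A + 2.00·(cos68°, sin68°) = (0.7492, 1.8544)
|BD| = 5.5686
circle(B,10.00) ∩ circle(D,5.00): a=9.5185, h=3.0657
  candidates: C₊=(10.7453,1.5754) cross=17.072; C₋=(8.7035,-4.2061) cross=-17.072
  mode - wants cross < 0 → take C=(8.7035,-4.2061) (cross=-17.072)
ex = (C−B)/|BC| = (0.7954,-0.6060); ey = (0.6060,0.7954)
P = B + 3.27·ex + -2.36·ey = (1.9200,-2.0046)

1.92 -2.00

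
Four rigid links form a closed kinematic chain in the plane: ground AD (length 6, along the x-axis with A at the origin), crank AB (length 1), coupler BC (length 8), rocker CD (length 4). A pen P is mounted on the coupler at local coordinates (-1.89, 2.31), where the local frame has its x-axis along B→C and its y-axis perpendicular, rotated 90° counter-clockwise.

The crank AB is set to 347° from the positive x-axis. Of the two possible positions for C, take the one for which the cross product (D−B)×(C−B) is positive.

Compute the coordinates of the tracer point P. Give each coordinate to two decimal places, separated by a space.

-1.76 0.98

A=(0,0), D=(6.00,0)
B = A + 1.00·(cos347°, sin347°) = (0.9744, -0.2250)
|BD| = 5.0307
circle(B,8.00) ∩ circle(D,4.00): a=7.2861, h=3.3035
  candidates: C₊=(8.1054,3.4010) cross=16.619; C₋=(8.4009,-3.1993) cross=-16.619
  mode + wants cross > 0 → take C=(8.1054,3.4010) (cross=16.619)
ex = (C−B)/|BC| = (0.8914,0.4532); ey = (-0.4532,0.8914)
P = B + -1.89·ex + 2.31·ey = (-1.7574,0.9775)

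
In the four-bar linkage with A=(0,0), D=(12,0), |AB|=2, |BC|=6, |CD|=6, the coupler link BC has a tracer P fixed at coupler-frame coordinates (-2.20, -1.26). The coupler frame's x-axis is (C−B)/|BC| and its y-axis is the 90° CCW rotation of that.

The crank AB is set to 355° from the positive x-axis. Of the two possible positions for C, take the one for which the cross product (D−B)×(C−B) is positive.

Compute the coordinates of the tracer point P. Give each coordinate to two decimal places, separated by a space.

A=(0,0), D=(12.00,0)
B = A + 2.00·(cos355°, sin355°) = (1.9924, -0.1743)
|BD| = 10.0091
circle(B,6.00) ∩ circle(D,6.00): a=5.0046, h=3.3097
  candidates: C₊=(6.9386,3.2221) cross=33.128; C₋=(7.0538,-3.3964) cross=-33.128
  mode + wants cross > 0 → take C=(6.9386,3.2221) (cross=33.128)
ex = (C−B)/|BC| = (0.8244,0.5661); ey = (-0.5661,0.8244)
P = B + -2.20·ex + -1.26·ey = (0.8920,-2.4583)

0.89 -2.46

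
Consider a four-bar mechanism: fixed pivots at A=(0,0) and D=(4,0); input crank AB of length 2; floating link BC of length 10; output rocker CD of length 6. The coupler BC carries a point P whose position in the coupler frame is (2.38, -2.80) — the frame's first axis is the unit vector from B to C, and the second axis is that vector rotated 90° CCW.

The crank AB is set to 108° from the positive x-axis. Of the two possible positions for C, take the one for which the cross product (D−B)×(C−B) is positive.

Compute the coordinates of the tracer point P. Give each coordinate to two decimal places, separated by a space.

A=(0,0), D=(4.00,0)
B = A + 2.00·(cos108°, sin108°) = (-0.6180, 1.9021)
|BD| = 4.9944
circle(B,10.00) ∩ circle(D,6.00): a=8.9044, h=4.5511
  candidates: C₊=(9.3485,2.7190) cross=22.730; C₋=(5.8820,-5.6972) cross=-22.730
  mode + wants cross > 0 → take C=(9.3485,2.7190) (cross=22.730)
ex = (C−B)/|BC| = (0.9967,0.0817); ey = (-0.0817,0.9967)
P = B + 2.38·ex + -2.80·ey = (1.9827,-0.6941)

1.98 -0.69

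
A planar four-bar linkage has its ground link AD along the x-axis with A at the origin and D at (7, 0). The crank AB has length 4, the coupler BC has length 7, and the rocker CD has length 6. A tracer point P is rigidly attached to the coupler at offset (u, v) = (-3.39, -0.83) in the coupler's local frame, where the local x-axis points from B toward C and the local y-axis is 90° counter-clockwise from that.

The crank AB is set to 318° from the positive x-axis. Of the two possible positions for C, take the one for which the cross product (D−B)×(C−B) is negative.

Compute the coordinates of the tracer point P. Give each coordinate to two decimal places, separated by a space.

-0.46 -2.06

A=(0,0), D=(7.00,0)
B = A + 4.00·(cos318°, sin318°) = (2.9726, -2.6765)
|BD| = 4.8357
circle(B,7.00) ∩ circle(D,6.00): a=3.7620, h=5.9032
  candidates: C₊=(2.8384,4.3222) cross=28.546; C₋=(9.3731,-5.5107) cross=-28.546
  mode - wants cross < 0 → take C=(9.3731,-5.5107) (cross=-28.546)
ex = (C−B)/|BC| = (0.9144,-0.4049); ey = (0.4049,0.9144)
P = B + -3.39·ex + -0.83·ey = (-0.4632,-2.0629)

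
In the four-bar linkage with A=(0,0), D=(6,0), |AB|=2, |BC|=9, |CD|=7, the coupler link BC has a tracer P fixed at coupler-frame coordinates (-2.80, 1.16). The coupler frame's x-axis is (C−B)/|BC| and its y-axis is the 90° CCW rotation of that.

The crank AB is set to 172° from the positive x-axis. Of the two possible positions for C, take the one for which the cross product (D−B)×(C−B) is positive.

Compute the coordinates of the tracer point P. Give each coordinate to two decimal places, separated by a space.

-4.76 -0.94

A=(0,0), D=(6.00,0)
B = A + 2.00·(cos172°, sin172°) = (-1.9805, 0.2783)
|BD| = 7.9854
circle(B,9.00) ∩ circle(D,7.00): a=5.9964, h=6.7115
  candidates: C₊=(4.2461,6.7767) cross=53.594; C₋=(3.7782,-6.6381) cross=-53.594
  mode + wants cross > 0 → take C=(4.2461,6.7767) (cross=53.594)
ex = (C−B)/|BC| = (0.6919,0.7220); ey = (-0.7220,0.6919)
P = B + -2.80·ex + 1.16·ey = (-4.7553,-0.9408)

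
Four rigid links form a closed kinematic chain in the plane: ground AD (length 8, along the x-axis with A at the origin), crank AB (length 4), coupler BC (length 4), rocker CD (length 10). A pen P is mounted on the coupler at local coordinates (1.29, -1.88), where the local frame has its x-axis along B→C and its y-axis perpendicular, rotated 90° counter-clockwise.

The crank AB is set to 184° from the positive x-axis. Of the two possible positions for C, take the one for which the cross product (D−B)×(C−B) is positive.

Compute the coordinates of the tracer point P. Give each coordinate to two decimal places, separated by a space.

-1.71 -0.39

A=(0,0), D=(8.00,0)
B = A + 4.00·(cos184°, sin184°) = (-3.9903, -0.2790)
|BD| = 11.9935
circle(B,4.00) ∩ circle(D,10.00): a=2.4949, h=3.1266
  candidates: C₊=(-1.5688,2.9048) cross=37.499; C₋=(-1.4233,-3.3467) cross=-37.499
  mode + wants cross > 0 → take C=(-1.5688,2.9048) (cross=37.499)
ex = (C−B)/|BC| = (0.6054,0.7960); ey = (-0.7960,0.6054)
P = B + 1.29·ex + -1.88·ey = (-1.7130,-0.3903)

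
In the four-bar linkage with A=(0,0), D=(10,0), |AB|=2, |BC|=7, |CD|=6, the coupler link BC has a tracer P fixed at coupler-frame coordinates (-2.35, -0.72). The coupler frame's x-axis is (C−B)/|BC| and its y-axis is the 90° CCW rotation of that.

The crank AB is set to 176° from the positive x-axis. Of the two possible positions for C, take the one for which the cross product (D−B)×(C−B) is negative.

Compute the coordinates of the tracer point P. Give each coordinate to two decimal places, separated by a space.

-4.45 0.33

A=(0,0), D=(10.00,0)
B = A + 2.00·(cos176°, sin176°) = (-1.9951, 0.1395)
|BD| = 11.9959
circle(B,7.00) ∩ circle(D,6.00): a=6.5398, h=2.4961
  candidates: C₊=(4.5733,2.5594) cross=29.944; C₋=(4.5152,-2.4325) cross=-29.944
  mode - wants cross < 0 → take C=(4.5152,-2.4325) (cross=-29.944)
ex = (C−B)/|BC| = (0.9300,-0.3674); ey = (0.3674,0.9300)
P = B + -2.35·ex + -0.72·ey = (-4.4453,0.3333)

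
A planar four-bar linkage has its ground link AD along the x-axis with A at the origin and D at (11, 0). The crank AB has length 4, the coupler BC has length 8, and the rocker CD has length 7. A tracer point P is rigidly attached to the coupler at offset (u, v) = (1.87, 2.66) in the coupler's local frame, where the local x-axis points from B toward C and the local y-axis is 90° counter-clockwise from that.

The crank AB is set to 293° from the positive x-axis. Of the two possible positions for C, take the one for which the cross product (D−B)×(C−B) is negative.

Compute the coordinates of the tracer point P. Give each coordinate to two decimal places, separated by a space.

4.30 -1.92

A=(0,0), D=(11.00,0)
B = A + 4.00·(cos293°, sin293°) = (1.5629, -3.6820)
|BD| = 10.1299
circle(B,8.00) ∩ circle(D,7.00): a=5.8053, h=5.5044
  candidates: C₊=(4.9705,3.5560) cross=55.759; C₋=(8.9719,-6.6998) cross=-55.759
  mode - wants cross < 0 → take C=(8.9719,-6.6998) (cross=-55.759)
ex = (C−B)/|BC| = (0.9261,-0.3772); ey = (0.3772,0.9261)
P = B + 1.87·ex + 2.66·ey = (4.2982,-1.9239)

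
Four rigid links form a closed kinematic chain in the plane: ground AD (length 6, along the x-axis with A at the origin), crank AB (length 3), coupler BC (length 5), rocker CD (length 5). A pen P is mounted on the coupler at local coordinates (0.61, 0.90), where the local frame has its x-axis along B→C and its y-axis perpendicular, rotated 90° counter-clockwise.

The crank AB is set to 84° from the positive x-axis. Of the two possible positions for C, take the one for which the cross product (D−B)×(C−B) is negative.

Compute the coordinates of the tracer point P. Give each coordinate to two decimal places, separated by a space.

1.32 2.58

A=(0,0), D=(6.00,0)
B = A + 3.00·(cos84°, sin84°) = (0.3136, 2.9836)
|BD| = 6.4216
circle(B,5.00) ∩ circle(D,5.00): a=3.2108, h=3.8329
  candidates: C₊=(4.9376,4.8858) cross=24.613; C₋=(1.3760,-1.9023) cross=-24.613
  mode - wants cross < 0 → take C=(1.3760,-1.9023) (cross=-24.613)
ex = (C−B)/|BC| = (0.2125,-0.9772); ey = (0.9772,0.2125)
P = B + 0.61·ex + 0.90·ey = (1.3226,2.5787)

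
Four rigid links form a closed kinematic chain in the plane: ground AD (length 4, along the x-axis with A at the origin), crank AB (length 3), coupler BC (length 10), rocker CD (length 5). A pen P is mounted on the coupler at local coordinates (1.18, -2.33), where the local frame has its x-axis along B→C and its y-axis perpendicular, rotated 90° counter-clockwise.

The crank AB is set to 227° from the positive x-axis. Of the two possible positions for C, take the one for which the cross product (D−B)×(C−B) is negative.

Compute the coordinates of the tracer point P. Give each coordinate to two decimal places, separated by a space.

A=(0,0), D=(4.00,0)
B = A + 3.00·(cos227°, sin227°) = (-2.0460, -2.1941)
|BD| = 6.4318
circle(B,10.00) ∩ circle(D,5.00): a=9.0463, h=4.2620
  candidates: C₊=(5.0038,4.8982) cross=27.412; C₋=(7.9116,-3.1144) cross=-27.412
  mode - wants cross < 0 → take C=(7.9116,-3.1144) (cross=-27.412)
ex = (C−B)/|BC| = (0.9958,-0.0920); ey = (0.0920,0.9958)
P = B + 1.18·ex + -2.33·ey = (-1.0855,-4.6228)

-1.09 -4.62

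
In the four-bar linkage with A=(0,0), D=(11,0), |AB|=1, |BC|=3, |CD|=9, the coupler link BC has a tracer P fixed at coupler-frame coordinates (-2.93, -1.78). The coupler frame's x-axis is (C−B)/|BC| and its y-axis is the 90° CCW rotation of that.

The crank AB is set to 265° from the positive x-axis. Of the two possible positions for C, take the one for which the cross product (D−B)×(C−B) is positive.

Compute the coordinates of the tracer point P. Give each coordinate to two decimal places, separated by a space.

-0.95 -4.31

A=(0,0), D=(11.00,0)
B = A + 1.00·(cos265°, sin265°) = (-0.0872, -0.9962)
|BD| = 11.1318
circle(B,3.00) ∩ circle(D,9.00): a=2.3319, h=1.8873
  candidates: C₊=(2.0665,1.0923) cross=21.010; C₋=(2.4043,-2.6673) cross=-21.010
  mode + wants cross > 0 → take C=(2.0665,1.0923) (cross=21.010)
ex = (C−B)/|BC| = (0.7179,0.6962); ey = (-0.6962,0.7179)
P = B + -2.93·ex + -1.78·ey = (-0.9514,-4.3138)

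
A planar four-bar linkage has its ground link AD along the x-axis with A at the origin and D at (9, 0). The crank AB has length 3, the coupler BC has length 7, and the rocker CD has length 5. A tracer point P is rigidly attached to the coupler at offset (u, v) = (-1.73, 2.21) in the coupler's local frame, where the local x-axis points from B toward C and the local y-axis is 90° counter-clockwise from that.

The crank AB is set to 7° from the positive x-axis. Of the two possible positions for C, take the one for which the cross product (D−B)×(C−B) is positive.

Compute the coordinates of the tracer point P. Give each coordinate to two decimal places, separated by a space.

A=(0,0), D=(9.00,0)
B = A + 3.00·(cos7°, sin7°) = (2.9776, 0.3656)
|BD| = 6.0334
circle(B,7.00) ∩ circle(D,5.00): a=5.0056, h=4.8932
  candidates: C₊=(8.2706,4.9465) cross=29.523; C₋=(7.6776,-4.8219) cross=-29.523
  mode + wants cross > 0 → take C=(8.2706,4.9465) (cross=29.523)
ex = (C−B)/|BC| = (0.7561,0.6544); ey = (-0.6544,0.7561)
P = B + -1.73·ex + 2.21·ey = (0.2233,0.9045)

0.22 0.90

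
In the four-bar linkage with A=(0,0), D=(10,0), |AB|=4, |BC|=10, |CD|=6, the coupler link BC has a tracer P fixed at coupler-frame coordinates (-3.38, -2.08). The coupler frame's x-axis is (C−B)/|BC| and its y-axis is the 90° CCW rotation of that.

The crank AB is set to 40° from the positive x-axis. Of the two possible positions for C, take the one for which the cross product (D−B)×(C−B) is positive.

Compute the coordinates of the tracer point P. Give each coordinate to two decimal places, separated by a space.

A=(0,0), D=(10.00,0)
B = A + 4.00·(cos40°, sin40°) = (3.0642, 2.5712)
|BD| = 7.3971
circle(B,10.00) ∩ circle(D,6.00): a=8.0246, h=5.9671
  candidates: C₊=(12.6625,5.3769) cross=44.139; C₋=(8.5143,-5.8131) cross=-44.139
  mode + wants cross > 0 → take C=(12.6625,5.3769) (cross=44.139)
ex = (C−B)/|BC| = (0.9598,0.2806); ey = (-0.2806,0.9598)
P = B + -3.38·ex + -2.08·ey = (0.4035,-0.3736)

0.40 -0.37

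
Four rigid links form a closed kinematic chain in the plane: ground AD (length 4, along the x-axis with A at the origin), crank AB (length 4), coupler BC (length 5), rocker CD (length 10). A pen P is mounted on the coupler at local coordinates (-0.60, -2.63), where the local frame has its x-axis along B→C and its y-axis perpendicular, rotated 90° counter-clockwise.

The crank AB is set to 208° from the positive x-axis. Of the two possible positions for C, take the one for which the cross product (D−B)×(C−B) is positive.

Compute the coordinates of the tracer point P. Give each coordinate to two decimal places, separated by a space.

A=(0,0), D=(4.00,0)
B = A + 4.00·(cos208°, sin208°) = (-3.5318, -1.8779)
|BD| = 7.7624
circle(B,5.00) ∩ circle(D,10.00): a=-0.9498, h=4.9090
  candidates: C₊=(-5.6410,2.6555) cross=38.105; C₋=(-3.2658,-6.8708) cross=-38.105
  mode + wants cross > 0 → take C=(-5.6410,2.6555) (cross=38.105)
ex = (C−B)/|BC| = (-0.4218,0.9067); ey = (-0.9067,-0.4218)
P = B + -0.60·ex + -2.63·ey = (-0.8941,-1.3125)

-0.89 -1.31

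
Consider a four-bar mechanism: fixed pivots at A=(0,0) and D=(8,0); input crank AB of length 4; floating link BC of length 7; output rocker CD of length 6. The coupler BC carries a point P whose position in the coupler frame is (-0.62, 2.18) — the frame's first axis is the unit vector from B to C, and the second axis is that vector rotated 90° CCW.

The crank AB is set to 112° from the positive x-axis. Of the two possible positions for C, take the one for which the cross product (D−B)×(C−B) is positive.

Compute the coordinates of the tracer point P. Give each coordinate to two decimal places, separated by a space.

A=(0,0), D=(8.00,0)
B = A + 4.00·(cos112°, sin112°) = (-1.4984, 3.7087)
|BD| = 10.1968
circle(B,7.00) ∩ circle(D,6.00): a=5.7359, h=4.0125
  candidates: C₊=(5.3040,5.3602) cross=40.914; C₋=(2.3852,-2.1151) cross=-40.914
  mode + wants cross > 0 → take C=(5.3040,5.3602) (cross=40.914)
ex = (C−B)/|BC| = (0.9718,0.2359); ey = (-0.2359,0.9718)
P = B + -0.62·ex + 2.18·ey = (-2.6152,5.6809)

-2.62 5.68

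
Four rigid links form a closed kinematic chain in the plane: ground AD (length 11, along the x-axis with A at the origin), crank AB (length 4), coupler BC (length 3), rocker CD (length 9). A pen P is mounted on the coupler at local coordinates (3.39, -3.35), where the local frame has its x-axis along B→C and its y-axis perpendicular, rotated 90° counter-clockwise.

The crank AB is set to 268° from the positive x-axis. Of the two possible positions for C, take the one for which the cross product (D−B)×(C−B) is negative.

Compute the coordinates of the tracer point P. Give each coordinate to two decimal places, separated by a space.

3.43 -7.15

A=(0,0), D=(11.00,0)
B = A + 4.00·(cos268°, sin268°) = (-0.1396, -3.9976)
|BD| = 11.8352
circle(B,3.00) ∩ circle(D,9.00): a=2.8758, h=0.8543
  candidates: C₊=(2.2786,-2.2221) cross=10.110; C₋=(2.8557,-3.8303) cross=-10.110
  mode - wants cross < 0 → take C=(2.8557,-3.8303) (cross=-10.110)
ex = (C−B)/|BC| = (0.9984,0.0558); ey = (-0.0558,0.9984)
P = B + 3.39·ex + -3.35·ey = (3.4319,-7.1533)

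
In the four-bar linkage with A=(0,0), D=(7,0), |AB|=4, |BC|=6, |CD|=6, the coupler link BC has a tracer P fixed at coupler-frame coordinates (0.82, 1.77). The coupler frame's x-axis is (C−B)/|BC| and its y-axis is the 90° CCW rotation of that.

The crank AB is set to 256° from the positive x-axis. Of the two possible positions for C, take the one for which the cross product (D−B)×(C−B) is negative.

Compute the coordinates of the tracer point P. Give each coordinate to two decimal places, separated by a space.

A=(0,0), D=(7.00,0)
B = A + 4.00·(cos256°, sin256°) = (-0.9677, -3.8812)
|BD| = 8.8627
circle(B,6.00) ∩ circle(D,6.00): a=4.4314, h=4.0451
  candidates: C₊=(1.2447,1.6960) cross=35.851; C₋=(4.7876,-5.5772) cross=-35.851
  mode - wants cross < 0 → take C=(4.7876,-5.5772) (cross=-35.851)
ex = (C−B)/|BC| = (0.9592,-0.2827); ey = (0.2827,0.9592)
P = B + 0.82·ex + 1.77·ey = (0.3192,-2.4152)

0.32 -2.42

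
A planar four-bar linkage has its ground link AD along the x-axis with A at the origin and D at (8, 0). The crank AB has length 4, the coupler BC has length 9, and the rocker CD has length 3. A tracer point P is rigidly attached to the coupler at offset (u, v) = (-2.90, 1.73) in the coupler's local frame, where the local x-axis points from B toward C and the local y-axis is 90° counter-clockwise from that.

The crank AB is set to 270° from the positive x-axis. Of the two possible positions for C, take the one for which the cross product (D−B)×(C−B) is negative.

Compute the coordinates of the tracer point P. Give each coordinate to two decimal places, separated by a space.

-3.10 -2.65

A=(0,0), D=(8.00,0)
B = A + 4.00·(cos270°, sin270°) = (-0.0000, -4.0000)
|BD| = 8.9443
circle(B,9.00) ∩ circle(D,3.00): a=8.4971, h=2.9665
  candidates: C₊=(6.2734,2.4533) cross=26.533; C₋=(8.9266,-2.8533) cross=-26.533
  mode - wants cross < 0 → take C=(8.9266,-2.8533) (cross=-26.533)
ex = (C−B)/|BC| = (0.9918,0.1274); ey = (-0.1274,0.9918)
P = B + -2.90·ex + 1.73·ey = (-3.0968,-2.6536)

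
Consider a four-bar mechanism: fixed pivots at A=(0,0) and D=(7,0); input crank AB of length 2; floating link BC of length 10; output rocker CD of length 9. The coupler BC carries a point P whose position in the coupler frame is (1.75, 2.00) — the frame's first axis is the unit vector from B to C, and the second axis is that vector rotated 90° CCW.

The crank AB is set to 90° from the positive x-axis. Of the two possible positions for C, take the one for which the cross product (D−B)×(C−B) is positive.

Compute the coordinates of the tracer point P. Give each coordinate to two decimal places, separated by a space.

-0.15 4.65

A=(0,0), D=(7.00,0)
B = A + 2.00·(cos90°, sin90°) = (0.0000, 2.0000)
|BD| = 7.2801
circle(B,10.00) ∩ circle(D,9.00): a=4.9450, h=8.6918
  candidates: C₊=(7.1425,8.9989) cross=63.277; C₋=(2.3669,-7.7159) cross=-63.277
  mode + wants cross > 0 → take C=(7.1425,8.9989) (cross=63.277)
ex = (C−B)/|BC| = (0.7143,0.6999); ey = (-0.6999,0.7143)
P = B + 1.75·ex + 2.00·ey = (-0.1498,4.6533)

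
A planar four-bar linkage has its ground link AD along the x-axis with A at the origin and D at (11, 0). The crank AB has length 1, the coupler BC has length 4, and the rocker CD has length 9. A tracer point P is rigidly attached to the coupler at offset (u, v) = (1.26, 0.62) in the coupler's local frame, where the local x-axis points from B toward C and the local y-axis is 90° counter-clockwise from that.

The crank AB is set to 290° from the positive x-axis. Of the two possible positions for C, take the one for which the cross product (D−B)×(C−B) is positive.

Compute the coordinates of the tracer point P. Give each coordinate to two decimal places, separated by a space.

0.44 0.46

A=(0,0), D=(11.00,0)
B = A + 1.00·(cos290°, sin290°) = (0.3420, -0.9397)
|BD| = 10.6993
circle(B,4.00) ∩ circle(D,9.00): a=2.3121, h=3.2641
  candidates: C₊=(2.3585,2.5148) cross=34.924; C₋=(2.9318,-3.9881) cross=-34.924
  mode + wants cross > 0 → take C=(2.3585,2.5148) (cross=34.924)
ex = (C−B)/|BC| = (0.5041,0.8636); ey = (-0.8636,0.5041)
P = B + 1.26·ex + 0.62·ey = (0.4418,0.4610)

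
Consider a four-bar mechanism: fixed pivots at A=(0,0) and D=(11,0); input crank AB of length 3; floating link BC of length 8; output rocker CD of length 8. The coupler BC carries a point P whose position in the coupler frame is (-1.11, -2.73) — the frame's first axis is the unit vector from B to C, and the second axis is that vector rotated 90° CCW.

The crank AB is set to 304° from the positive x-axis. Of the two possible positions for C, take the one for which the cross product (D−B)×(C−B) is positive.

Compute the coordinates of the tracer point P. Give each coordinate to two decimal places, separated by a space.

3.79 -4.54

A=(0,0), D=(11.00,0)
B = A + 3.00·(cos304°, sin304°) = (1.6776, -2.4871)
|BD| = 9.6485
circle(B,8.00) ∩ circle(D,8.00): a=4.8242, h=6.3817
  candidates: C₊=(4.6938,4.9225) cross=61.574; C₋=(7.9838,-7.4096) cross=-61.574
  mode + wants cross > 0 → take C=(4.6938,4.9225) (cross=61.574)
ex = (C−B)/|BC| = (0.3770,0.9262); ey = (-0.9262,0.3770)
P = B + -1.11·ex + -2.73·ey = (3.7876,-4.5445)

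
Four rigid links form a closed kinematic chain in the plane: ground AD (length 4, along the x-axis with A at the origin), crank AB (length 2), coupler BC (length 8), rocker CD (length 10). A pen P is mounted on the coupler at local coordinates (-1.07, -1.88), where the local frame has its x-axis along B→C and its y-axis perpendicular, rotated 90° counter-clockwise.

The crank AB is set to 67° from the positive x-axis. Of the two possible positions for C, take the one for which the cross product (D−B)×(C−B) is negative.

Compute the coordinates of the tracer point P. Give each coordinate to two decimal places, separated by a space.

0.46 3.98

A=(0,0), D=(4.00,0)
B = A + 2.00·(cos67°, sin67°) = (0.7815, 1.8410)
|BD| = 3.7079
circle(B,8.00) ∩ circle(D,10.00): a=-3.0006, h=7.4160
  candidates: C₊=(1.8590,9.7681) cross=27.497; C₋=(-5.5053,-3.1064) cross=-27.497
  mode - wants cross < 0 → take C=(-5.5053,-3.1064) (cross=-27.497)
ex = (C−B)/|BC| = (-0.7858,-0.6184); ey = (0.6184,-0.7858)
P = B + -1.07·ex + -1.88·ey = (0.4597,3.9801)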